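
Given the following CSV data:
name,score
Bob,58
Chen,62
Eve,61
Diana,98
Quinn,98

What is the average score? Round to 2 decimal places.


Scores: 58, 62, 61, 98, 98
Sum = 377
Count = 5
Average = 377 / 5 = 75.40

ANSWER: 75.40


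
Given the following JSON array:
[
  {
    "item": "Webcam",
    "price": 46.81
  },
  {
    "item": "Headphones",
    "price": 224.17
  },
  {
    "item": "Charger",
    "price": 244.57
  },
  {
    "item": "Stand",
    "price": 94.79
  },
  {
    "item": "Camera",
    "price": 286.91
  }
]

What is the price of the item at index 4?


Array index 4 -> Camera
price = 286.91

ANSWER: 286.91


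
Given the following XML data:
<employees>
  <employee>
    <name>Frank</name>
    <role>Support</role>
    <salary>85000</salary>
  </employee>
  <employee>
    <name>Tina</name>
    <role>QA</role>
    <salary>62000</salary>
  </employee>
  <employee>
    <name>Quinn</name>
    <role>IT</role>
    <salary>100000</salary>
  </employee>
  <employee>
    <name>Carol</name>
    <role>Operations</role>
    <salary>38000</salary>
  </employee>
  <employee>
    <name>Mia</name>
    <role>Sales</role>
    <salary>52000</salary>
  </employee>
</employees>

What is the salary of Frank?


Searching for <employee> with <name>Frank</name>
Found at position 1
<salary>85000</salary>

ANSWER: 85000


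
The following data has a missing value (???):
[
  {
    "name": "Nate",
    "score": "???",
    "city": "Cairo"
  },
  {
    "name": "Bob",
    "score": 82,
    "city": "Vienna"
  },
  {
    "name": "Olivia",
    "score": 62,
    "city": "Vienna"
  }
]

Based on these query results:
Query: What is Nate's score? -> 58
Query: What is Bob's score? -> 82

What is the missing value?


The missing value is Nate's score
From query: Nate's score = 58

ANSWER: 58


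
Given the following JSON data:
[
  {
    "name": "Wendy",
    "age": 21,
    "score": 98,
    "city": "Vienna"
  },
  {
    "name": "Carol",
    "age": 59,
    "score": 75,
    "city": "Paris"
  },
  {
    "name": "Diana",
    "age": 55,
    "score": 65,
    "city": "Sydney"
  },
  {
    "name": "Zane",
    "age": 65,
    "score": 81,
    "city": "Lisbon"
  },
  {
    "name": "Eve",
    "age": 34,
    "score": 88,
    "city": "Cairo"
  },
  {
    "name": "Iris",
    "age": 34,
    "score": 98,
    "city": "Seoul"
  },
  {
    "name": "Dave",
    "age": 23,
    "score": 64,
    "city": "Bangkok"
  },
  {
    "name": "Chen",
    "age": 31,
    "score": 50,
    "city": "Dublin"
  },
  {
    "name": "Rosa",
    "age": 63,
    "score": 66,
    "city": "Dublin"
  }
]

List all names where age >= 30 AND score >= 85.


Checking both conditions:
  Wendy (age=21, score=98) -> no
  Carol (age=59, score=75) -> no
  Diana (age=55, score=65) -> no
  Zane (age=65, score=81) -> no
  Eve (age=34, score=88) -> YES
  Iris (age=34, score=98) -> YES
  Dave (age=23, score=64) -> no
  Chen (age=31, score=50) -> no
  Rosa (age=63, score=66) -> no


ANSWER: Eve, Iris


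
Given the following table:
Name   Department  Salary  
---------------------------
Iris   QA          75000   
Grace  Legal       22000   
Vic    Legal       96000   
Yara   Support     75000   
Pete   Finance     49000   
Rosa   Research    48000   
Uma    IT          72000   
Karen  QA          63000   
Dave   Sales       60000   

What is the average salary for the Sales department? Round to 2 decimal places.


Sales department members:
  Dave: 60000
Sum = 60000
Count = 1
Average = 60000 / 1 = 60000.00

ANSWER: 60000.00


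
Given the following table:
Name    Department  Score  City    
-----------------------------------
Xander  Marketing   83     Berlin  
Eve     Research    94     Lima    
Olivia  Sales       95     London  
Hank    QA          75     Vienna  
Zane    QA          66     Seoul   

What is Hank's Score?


Row 4: Hank
Score = 75

ANSWER: 75


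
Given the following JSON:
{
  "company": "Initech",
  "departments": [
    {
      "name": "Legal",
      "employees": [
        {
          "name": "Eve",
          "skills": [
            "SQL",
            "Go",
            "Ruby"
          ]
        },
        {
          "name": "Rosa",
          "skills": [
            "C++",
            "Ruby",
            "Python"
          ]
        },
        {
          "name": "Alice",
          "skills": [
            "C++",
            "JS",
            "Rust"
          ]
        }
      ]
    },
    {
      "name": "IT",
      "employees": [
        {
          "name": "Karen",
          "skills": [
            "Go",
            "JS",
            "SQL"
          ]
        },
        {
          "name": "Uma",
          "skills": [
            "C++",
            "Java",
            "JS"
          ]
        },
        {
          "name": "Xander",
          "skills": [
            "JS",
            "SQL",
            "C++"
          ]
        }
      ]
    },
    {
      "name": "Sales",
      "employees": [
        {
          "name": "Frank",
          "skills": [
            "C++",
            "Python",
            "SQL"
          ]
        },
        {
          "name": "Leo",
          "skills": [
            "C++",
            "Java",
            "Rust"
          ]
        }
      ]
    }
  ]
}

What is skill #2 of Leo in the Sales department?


Path: departments[2].employees[1].skills[1]
Value: Java

ANSWER: Java


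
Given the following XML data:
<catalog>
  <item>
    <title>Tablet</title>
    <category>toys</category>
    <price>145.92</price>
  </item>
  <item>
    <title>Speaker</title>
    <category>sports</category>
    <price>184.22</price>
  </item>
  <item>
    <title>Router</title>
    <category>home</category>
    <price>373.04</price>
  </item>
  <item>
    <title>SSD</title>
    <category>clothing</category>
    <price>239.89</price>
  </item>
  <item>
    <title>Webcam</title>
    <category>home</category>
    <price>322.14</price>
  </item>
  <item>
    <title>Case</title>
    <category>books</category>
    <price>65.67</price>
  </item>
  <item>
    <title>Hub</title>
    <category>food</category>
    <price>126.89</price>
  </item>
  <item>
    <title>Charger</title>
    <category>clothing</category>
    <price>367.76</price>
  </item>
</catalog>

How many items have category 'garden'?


Scanning <item> elements for <category>garden</category>:
Count: 0

ANSWER: 0


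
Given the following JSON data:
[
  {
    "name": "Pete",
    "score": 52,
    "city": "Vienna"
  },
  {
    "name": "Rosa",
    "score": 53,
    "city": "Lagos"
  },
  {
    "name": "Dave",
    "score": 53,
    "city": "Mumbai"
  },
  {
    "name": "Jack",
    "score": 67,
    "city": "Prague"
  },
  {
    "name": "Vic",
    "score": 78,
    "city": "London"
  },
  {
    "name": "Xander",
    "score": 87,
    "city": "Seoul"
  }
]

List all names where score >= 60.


Filtering records where score >= 60:
  Pete (score=52) -> no
  Rosa (score=53) -> no
  Dave (score=53) -> no
  Jack (score=67) -> YES
  Vic (score=78) -> YES
  Xander (score=87) -> YES


ANSWER: Jack, Vic, Xander


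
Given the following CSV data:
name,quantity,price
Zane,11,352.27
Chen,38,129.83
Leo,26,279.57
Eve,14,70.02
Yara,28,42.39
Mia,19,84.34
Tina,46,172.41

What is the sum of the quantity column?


Values in 'quantity' column:
  Row 1: 11
  Row 2: 38
  Row 3: 26
  Row 4: 14
  Row 5: 28
  Row 6: 19
  Row 7: 46
Sum = 11 + 38 + 26 + 14 + 28 + 19 + 46 = 182

ANSWER: 182


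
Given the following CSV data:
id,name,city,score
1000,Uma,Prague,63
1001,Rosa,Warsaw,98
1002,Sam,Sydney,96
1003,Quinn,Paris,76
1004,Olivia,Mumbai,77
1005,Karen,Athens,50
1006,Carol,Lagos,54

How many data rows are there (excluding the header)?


Counting rows (excluding header):
Header: id,name,city,score
Data rows: 7

ANSWER: 7


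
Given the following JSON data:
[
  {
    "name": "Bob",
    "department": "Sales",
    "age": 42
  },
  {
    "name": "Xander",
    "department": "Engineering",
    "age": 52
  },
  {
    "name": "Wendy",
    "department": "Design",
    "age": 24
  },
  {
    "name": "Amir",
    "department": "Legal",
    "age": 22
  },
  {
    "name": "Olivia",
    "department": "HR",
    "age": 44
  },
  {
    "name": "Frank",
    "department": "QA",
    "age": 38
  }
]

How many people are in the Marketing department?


Scanning records for department = Marketing
  No matches found
Count: 0

ANSWER: 0


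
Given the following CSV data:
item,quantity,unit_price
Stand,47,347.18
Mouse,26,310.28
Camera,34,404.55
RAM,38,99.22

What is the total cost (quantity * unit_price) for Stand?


Row: Stand
quantity = 47
unit_price = 347.18
total = 47 * 347.18 = 16317.46

ANSWER: 16317.46


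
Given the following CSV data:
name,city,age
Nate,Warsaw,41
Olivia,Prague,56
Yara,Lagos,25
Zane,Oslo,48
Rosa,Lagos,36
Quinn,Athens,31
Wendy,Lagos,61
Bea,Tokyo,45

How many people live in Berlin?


Scanning city column for 'Berlin':
Total matches: 0

ANSWER: 0


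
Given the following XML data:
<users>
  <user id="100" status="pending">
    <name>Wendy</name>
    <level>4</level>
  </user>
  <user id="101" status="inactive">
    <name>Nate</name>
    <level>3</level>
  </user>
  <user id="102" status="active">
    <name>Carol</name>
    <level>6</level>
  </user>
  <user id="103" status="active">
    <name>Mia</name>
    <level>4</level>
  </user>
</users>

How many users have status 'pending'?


Counting users with status='pending':
  Wendy (id=100) -> MATCH
Count: 1

ANSWER: 1


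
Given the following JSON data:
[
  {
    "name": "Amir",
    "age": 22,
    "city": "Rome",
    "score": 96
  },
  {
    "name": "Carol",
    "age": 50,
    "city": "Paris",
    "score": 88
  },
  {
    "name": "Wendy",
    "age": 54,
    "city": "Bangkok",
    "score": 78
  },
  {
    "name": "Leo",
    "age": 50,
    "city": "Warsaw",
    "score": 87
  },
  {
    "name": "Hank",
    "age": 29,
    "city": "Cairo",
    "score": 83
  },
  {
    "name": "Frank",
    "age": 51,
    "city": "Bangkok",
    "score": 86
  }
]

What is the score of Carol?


Looking up record where name = Carol
Record index: 1
Field 'score' = 88

ANSWER: 88


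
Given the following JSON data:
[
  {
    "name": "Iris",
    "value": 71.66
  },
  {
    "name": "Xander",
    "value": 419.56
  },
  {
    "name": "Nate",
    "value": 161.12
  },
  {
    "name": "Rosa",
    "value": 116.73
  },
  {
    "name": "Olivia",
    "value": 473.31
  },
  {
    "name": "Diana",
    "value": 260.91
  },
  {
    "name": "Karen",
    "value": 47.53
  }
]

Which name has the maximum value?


Comparing values:
  Iris: 71.66
  Xander: 419.56
  Nate: 161.12
  Rosa: 116.73
  Olivia: 473.31
  Diana: 260.91
  Karen: 47.53
Maximum: Olivia (473.31)

ANSWER: Olivia


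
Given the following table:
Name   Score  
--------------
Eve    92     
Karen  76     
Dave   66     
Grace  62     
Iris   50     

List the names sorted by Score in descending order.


Sorting by Score (descending):
  Eve: 92
  Karen: 76
  Dave: 66
  Grace: 62
  Iris: 50


ANSWER: Eve, Karen, Dave, Grace, Iris


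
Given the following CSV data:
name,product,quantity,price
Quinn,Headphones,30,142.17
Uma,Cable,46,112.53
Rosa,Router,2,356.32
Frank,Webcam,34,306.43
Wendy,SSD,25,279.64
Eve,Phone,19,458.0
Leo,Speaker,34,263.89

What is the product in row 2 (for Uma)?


Row 2: Uma
Column 'product' = Cable

ANSWER: Cable


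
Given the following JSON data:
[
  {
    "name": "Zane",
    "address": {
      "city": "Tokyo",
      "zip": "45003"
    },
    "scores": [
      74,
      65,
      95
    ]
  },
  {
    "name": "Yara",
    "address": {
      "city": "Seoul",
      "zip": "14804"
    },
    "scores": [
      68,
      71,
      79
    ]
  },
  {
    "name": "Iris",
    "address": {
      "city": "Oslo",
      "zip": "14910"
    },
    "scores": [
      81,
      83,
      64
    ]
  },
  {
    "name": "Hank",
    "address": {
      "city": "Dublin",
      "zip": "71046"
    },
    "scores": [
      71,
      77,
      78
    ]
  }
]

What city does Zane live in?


Path: records[0].address.city
Value: Tokyo

ANSWER: Tokyo


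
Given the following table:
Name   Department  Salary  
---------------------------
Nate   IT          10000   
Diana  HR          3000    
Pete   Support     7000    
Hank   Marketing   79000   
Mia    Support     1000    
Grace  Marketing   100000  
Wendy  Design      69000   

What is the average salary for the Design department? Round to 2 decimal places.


Design department members:
  Wendy: 69000
Sum = 69000
Count = 1
Average = 69000 / 1 = 69000.00

ANSWER: 69000.00


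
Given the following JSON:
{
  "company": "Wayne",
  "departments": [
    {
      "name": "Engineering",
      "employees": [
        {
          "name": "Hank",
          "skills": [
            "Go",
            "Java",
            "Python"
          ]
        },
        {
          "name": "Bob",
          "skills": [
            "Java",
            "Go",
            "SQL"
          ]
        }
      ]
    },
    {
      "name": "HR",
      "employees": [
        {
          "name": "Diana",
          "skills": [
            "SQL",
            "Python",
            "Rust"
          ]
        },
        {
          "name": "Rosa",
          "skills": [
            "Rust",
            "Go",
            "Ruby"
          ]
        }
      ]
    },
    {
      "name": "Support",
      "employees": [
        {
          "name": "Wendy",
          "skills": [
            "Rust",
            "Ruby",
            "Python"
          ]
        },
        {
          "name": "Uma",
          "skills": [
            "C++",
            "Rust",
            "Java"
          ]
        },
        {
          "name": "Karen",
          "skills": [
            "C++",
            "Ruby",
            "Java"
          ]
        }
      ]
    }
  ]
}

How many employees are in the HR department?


Path: departments[1].employees
Count: 2

ANSWER: 2


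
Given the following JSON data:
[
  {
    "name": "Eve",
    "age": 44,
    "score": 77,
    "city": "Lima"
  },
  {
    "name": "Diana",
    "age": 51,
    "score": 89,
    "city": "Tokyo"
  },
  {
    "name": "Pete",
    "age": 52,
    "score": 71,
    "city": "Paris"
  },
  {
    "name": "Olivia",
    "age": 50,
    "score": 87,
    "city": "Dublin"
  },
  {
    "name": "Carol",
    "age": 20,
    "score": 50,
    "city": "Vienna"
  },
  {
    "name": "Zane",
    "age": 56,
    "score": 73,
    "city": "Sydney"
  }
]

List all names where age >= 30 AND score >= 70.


Checking both conditions:
  Eve (age=44, score=77) -> YES
  Diana (age=51, score=89) -> YES
  Pete (age=52, score=71) -> YES
  Olivia (age=50, score=87) -> YES
  Carol (age=20, score=50) -> no
  Zane (age=56, score=73) -> YES


ANSWER: Eve, Diana, Pete, Olivia, Zane


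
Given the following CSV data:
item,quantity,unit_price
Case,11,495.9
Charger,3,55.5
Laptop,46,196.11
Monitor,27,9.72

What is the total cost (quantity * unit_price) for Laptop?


Row: Laptop
quantity = 46
unit_price = 196.11
total = 46 * 196.11 = 9021.06

ANSWER: 9021.06


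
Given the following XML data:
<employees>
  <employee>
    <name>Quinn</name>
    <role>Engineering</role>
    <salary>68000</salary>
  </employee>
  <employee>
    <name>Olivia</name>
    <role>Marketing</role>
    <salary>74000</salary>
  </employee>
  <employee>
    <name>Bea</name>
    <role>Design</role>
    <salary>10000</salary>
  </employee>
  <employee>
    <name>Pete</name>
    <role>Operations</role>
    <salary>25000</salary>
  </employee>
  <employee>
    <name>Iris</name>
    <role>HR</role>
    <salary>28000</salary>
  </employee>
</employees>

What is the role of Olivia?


Searching for <employee> with <name>Olivia</name>
Found at position 2
<role>Marketing</role>

ANSWER: Marketing


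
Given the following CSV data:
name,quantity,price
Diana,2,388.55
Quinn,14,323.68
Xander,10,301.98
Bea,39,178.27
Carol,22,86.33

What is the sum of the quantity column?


Values in 'quantity' column:
  Row 1: 2
  Row 2: 14
  Row 3: 10
  Row 4: 39
  Row 5: 22
Sum = 2 + 14 + 10 + 39 + 22 = 87

ANSWER: 87


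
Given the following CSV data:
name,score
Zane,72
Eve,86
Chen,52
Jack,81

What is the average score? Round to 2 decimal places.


Scores: 72, 86, 52, 81
Sum = 291
Count = 4
Average = 291 / 4 = 72.75

ANSWER: 72.75


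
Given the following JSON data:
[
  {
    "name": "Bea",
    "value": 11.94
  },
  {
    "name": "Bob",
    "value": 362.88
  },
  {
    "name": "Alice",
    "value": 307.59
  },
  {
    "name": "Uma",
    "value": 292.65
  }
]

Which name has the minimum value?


Comparing values:
  Bea: 11.94
  Bob: 362.88
  Alice: 307.59
  Uma: 292.65
Minimum: Bea (11.94)

ANSWER: Bea


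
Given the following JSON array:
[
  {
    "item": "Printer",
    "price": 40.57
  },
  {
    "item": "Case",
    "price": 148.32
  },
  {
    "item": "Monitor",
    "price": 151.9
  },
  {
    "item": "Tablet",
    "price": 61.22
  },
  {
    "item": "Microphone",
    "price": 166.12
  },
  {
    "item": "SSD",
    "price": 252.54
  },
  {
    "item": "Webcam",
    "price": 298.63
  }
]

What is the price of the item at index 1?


Array index 1 -> Case
price = 148.32

ANSWER: 148.32


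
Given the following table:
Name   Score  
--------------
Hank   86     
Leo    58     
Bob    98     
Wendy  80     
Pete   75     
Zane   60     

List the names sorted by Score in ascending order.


Sorting by Score (ascending):
  Leo: 58
  Zane: 60
  Pete: 75
  Wendy: 80
  Hank: 86
  Bob: 98


ANSWER: Leo, Zane, Pete, Wendy, Hank, Bob


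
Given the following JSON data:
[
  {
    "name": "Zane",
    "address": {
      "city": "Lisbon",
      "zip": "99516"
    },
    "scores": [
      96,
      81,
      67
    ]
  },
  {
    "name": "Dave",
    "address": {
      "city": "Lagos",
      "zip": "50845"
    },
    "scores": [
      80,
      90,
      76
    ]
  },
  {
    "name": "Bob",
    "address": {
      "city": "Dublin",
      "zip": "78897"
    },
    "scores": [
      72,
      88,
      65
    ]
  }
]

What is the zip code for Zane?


Path: records[0].address.zip
Value: 99516

ANSWER: 99516


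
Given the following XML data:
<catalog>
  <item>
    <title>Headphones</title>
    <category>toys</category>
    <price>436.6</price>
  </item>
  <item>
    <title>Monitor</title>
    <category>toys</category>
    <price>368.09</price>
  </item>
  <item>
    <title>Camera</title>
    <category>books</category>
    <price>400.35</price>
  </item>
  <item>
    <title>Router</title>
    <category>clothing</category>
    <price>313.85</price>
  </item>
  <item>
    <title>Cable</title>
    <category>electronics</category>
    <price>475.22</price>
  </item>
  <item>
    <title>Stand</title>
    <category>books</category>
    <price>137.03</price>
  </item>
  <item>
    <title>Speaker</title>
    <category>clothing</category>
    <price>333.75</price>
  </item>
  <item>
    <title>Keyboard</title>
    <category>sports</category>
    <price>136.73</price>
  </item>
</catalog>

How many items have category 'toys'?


Scanning <item> elements for <category>toys</category>:
  Item 1: Headphones -> MATCH
  Item 2: Monitor -> MATCH
Count: 2

ANSWER: 2


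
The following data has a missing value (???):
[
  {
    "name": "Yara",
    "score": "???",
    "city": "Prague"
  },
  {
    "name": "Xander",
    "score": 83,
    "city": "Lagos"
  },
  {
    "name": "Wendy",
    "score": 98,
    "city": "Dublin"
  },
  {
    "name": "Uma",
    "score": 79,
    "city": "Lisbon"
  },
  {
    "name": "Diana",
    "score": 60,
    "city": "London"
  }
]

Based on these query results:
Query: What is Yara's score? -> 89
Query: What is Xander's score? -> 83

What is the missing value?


The missing value is Yara's score
From query: Yara's score = 89

ANSWER: 89


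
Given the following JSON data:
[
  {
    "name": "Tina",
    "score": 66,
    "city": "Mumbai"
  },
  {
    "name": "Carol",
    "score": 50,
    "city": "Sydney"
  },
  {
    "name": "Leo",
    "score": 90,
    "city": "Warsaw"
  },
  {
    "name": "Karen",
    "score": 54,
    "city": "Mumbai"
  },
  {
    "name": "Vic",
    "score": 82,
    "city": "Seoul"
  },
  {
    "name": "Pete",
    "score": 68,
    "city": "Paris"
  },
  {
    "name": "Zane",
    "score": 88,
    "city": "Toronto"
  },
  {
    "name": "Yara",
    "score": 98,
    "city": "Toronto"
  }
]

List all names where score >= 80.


Filtering records where score >= 80:
  Tina (score=66) -> no
  Carol (score=50) -> no
  Leo (score=90) -> YES
  Karen (score=54) -> no
  Vic (score=82) -> YES
  Pete (score=68) -> no
  Zane (score=88) -> YES
  Yara (score=98) -> YES


ANSWER: Leo, Vic, Zane, Yara


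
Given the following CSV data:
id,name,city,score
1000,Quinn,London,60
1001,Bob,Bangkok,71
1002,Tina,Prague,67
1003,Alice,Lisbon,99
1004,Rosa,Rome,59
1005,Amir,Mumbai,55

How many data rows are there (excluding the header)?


Counting rows (excluding header):
Header: id,name,city,score
Data rows: 6

ANSWER: 6


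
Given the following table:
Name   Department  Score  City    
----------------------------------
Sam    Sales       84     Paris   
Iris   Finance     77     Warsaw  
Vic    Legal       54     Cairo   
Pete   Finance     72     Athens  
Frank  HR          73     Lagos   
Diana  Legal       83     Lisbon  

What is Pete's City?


Row 4: Pete
City = Athens

ANSWER: Athens


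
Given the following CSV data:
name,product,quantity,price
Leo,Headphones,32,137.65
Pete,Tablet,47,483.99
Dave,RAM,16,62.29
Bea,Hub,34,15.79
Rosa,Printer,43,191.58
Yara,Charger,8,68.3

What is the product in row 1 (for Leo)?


Row 1: Leo
Column 'product' = Headphones

ANSWER: Headphones


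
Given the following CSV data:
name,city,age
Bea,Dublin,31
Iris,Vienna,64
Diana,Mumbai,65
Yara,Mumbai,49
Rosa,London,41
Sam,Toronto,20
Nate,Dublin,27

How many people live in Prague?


Scanning city column for 'Prague':
Total matches: 0

ANSWER: 0


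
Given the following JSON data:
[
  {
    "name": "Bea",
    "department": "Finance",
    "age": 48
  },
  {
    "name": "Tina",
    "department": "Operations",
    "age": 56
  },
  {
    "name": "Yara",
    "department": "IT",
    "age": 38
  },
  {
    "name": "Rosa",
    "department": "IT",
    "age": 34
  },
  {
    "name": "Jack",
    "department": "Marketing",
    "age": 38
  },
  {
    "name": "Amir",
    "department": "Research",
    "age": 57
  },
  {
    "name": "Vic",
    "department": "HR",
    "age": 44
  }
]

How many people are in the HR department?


Scanning records for department = HR
  Record 6: Vic
Count: 1

ANSWER: 1


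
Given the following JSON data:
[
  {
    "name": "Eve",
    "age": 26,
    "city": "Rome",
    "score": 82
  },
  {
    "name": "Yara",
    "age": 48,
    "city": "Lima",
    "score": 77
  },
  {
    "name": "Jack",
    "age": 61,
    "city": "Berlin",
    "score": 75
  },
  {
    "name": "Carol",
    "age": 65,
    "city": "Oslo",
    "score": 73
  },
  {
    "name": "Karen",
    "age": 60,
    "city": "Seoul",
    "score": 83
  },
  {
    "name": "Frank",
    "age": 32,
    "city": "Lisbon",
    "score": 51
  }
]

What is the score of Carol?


Looking up record where name = Carol
Record index: 3
Field 'score' = 73

ANSWER: 73


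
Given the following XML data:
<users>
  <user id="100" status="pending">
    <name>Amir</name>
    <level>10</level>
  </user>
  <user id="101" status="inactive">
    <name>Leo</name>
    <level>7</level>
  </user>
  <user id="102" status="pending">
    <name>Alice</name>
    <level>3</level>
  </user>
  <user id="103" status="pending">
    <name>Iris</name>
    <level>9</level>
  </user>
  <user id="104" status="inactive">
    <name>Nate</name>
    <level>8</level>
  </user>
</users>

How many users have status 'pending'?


Counting users with status='pending':
  Amir (id=100) -> MATCH
  Alice (id=102) -> MATCH
  Iris (id=103) -> MATCH
Count: 3

ANSWER: 3


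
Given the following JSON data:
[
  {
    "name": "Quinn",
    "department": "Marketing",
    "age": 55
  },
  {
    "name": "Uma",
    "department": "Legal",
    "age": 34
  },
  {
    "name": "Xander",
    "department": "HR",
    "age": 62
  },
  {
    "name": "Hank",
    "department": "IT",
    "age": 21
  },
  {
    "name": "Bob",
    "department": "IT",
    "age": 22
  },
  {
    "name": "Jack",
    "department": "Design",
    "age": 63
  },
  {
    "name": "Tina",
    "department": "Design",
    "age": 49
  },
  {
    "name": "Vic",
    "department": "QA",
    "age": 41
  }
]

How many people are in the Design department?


Scanning records for department = Design
  Record 5: Jack
  Record 6: Tina
Count: 2

ANSWER: 2


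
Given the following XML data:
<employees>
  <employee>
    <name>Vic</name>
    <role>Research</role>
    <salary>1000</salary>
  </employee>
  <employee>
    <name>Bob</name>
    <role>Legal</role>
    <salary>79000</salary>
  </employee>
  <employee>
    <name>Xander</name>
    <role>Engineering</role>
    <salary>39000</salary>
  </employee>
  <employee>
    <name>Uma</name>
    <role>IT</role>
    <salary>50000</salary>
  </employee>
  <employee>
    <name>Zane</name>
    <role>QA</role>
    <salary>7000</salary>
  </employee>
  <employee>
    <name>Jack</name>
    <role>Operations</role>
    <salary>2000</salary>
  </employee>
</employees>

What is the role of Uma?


Searching for <employee> with <name>Uma</name>
Found at position 4
<role>IT</role>

ANSWER: IT


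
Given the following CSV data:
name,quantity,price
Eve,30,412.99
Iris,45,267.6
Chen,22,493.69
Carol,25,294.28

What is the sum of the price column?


Values in 'price' column:
  Row 1: 412.99
  Row 2: 267.6
  Row 3: 493.69
  Row 4: 294.28
Sum = 412.99 + 267.6 + 493.69 + 294.28 = 1468.56

ANSWER: 1468.56


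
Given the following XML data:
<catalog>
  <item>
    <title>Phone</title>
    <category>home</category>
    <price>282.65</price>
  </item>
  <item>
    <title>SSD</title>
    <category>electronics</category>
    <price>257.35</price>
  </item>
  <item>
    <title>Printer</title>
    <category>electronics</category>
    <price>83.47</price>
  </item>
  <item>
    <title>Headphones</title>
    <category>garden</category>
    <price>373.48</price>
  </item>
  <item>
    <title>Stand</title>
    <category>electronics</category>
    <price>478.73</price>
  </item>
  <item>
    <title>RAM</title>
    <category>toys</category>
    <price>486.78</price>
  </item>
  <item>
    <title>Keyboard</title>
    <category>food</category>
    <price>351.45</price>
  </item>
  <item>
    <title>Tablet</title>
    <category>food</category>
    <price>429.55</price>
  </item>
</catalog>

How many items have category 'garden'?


Scanning <item> elements for <category>garden</category>:
  Item 4: Headphones -> MATCH
Count: 1

ANSWER: 1


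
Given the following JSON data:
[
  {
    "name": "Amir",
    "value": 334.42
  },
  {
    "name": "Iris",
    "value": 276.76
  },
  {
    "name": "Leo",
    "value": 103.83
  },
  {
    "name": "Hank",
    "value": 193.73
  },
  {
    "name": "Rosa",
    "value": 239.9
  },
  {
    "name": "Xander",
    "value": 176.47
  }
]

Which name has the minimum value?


Comparing values:
  Amir: 334.42
  Iris: 276.76
  Leo: 103.83
  Hank: 193.73
  Rosa: 239.9
  Xander: 176.47
Minimum: Leo (103.83)

ANSWER: Leo


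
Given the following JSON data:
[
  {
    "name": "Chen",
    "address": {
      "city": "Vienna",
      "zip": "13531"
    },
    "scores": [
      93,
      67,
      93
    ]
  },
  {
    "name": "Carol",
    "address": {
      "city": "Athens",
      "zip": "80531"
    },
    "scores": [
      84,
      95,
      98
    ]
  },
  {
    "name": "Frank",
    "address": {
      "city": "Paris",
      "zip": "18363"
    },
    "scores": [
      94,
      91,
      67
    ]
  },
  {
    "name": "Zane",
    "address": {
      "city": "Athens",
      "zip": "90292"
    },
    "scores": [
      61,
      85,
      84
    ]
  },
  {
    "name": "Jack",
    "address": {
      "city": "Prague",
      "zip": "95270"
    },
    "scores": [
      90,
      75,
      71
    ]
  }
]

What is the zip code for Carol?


Path: records[1].address.zip
Value: 80531

ANSWER: 80531


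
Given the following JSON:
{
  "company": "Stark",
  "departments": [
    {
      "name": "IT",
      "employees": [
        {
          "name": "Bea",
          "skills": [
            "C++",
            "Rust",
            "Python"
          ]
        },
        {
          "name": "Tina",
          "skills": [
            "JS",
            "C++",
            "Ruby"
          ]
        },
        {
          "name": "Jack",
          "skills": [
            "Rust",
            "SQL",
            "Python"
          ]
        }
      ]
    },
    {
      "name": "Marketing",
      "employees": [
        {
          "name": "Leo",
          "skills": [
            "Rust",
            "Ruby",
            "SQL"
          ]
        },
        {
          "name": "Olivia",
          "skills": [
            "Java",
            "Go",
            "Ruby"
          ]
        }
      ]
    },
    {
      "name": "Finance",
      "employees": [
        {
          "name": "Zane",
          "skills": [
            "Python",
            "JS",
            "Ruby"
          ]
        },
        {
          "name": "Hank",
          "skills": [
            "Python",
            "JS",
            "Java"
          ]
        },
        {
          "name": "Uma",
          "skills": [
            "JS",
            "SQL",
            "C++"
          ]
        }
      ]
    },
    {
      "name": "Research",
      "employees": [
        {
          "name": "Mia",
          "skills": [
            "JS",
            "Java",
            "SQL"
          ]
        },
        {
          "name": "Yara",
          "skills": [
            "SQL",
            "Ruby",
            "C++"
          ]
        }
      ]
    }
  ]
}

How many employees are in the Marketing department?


Path: departments[1].employees
Count: 2

ANSWER: 2


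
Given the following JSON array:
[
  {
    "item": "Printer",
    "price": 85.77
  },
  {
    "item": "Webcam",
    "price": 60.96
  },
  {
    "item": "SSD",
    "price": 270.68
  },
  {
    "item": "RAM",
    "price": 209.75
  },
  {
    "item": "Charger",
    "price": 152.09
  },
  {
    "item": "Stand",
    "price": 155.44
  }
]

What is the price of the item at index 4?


Array index 4 -> Charger
price = 152.09

ANSWER: 152.09


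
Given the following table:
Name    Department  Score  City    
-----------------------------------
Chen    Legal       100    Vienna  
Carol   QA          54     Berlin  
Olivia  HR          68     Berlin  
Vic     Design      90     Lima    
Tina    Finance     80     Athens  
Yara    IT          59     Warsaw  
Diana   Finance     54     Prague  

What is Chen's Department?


Row 1: Chen
Department = Legal

ANSWER: Legal


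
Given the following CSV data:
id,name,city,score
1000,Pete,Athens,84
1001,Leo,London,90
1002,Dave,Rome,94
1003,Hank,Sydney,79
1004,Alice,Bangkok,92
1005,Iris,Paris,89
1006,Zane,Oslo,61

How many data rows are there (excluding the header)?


Counting rows (excluding header):
Header: id,name,city,score
Data rows: 7

ANSWER: 7


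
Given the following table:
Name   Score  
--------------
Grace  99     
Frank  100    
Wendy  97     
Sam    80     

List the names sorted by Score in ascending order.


Sorting by Score (ascending):
  Sam: 80
  Wendy: 97
  Grace: 99
  Frank: 100


ANSWER: Sam, Wendy, Grace, Frank


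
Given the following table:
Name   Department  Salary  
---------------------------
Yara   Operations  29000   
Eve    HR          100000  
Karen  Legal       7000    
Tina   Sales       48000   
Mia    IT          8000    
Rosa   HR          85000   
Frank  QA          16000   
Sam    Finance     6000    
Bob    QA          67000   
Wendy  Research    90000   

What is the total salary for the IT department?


IT department members:
  Mia: 8000
Total = 8000 = 8000

ANSWER: 8000


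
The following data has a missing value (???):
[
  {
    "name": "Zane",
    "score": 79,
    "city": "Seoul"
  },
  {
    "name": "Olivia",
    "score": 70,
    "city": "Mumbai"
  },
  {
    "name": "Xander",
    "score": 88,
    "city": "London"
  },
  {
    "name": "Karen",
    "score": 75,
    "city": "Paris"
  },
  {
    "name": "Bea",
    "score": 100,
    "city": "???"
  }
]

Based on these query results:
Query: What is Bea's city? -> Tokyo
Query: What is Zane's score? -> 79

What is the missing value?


The missing value is Bea's city
From query: Bea's city = Tokyo

ANSWER: Tokyo


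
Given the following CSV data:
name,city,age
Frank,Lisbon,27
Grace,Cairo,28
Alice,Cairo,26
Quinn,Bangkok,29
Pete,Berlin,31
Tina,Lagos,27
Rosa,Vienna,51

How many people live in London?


Scanning city column for 'London':
Total matches: 0

ANSWER: 0


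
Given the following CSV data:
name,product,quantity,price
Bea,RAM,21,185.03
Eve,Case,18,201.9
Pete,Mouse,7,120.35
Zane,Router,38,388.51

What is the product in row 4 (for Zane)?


Row 4: Zane
Column 'product' = Router

ANSWER: Router


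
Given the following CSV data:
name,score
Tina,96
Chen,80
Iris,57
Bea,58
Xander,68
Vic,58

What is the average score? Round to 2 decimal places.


Scores: 96, 80, 57, 58, 68, 58
Sum = 417
Count = 6
Average = 417 / 6 = 69.50

ANSWER: 69.50


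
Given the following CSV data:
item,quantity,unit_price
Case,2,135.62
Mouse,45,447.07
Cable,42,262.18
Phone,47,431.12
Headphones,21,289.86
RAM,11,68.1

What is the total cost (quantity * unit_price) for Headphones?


Row: Headphones
quantity = 21
unit_price = 289.86
total = 21 * 289.86 = 6087.06

ANSWER: 6087.06


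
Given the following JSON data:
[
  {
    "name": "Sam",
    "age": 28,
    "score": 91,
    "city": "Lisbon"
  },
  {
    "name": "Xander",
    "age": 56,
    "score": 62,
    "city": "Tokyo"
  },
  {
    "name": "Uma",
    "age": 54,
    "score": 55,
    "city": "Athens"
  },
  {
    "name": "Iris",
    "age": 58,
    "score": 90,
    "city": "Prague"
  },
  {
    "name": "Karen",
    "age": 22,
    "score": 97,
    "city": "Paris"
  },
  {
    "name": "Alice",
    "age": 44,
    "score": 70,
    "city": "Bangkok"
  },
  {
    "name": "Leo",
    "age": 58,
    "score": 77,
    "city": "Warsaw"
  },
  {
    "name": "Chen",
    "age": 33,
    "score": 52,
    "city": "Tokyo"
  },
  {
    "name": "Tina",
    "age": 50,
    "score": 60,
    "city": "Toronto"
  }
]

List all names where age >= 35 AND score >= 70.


Checking both conditions:
  Sam (age=28, score=91) -> no
  Xander (age=56, score=62) -> no
  Uma (age=54, score=55) -> no
  Iris (age=58, score=90) -> YES
  Karen (age=22, score=97) -> no
  Alice (age=44, score=70) -> YES
  Leo (age=58, score=77) -> YES
  Chen (age=33, score=52) -> no
  Tina (age=50, score=60) -> no


ANSWER: Iris, Alice, Leo


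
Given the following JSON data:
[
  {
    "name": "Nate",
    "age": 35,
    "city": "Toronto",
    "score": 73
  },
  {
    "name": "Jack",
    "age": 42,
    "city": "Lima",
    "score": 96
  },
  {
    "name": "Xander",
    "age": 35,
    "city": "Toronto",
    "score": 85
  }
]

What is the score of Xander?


Looking up record where name = Xander
Record index: 2
Field 'score' = 85

ANSWER: 85


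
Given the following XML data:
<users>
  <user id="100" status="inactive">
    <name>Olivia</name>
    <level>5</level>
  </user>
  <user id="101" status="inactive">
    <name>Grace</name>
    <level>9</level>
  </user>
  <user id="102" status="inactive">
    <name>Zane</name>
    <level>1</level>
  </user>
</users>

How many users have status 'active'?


Counting users with status='active':
Count: 0

ANSWER: 0


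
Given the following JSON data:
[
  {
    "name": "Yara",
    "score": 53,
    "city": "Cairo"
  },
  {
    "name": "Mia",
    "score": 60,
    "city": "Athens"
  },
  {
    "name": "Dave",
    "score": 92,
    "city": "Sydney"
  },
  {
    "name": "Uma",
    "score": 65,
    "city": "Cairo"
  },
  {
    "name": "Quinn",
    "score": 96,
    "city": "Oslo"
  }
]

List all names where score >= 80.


Filtering records where score >= 80:
  Yara (score=53) -> no
  Mia (score=60) -> no
  Dave (score=92) -> YES
  Uma (score=65) -> no
  Quinn (score=96) -> YES


ANSWER: Dave, Quinn


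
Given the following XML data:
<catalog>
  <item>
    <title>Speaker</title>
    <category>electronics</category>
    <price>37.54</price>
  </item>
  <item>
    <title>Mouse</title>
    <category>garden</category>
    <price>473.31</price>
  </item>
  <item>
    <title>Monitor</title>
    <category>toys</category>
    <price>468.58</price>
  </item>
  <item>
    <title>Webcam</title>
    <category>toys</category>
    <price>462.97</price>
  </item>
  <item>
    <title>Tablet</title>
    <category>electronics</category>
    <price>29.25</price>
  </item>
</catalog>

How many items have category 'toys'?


Scanning <item> elements for <category>toys</category>:
  Item 3: Monitor -> MATCH
  Item 4: Webcam -> MATCH
Count: 2

ANSWER: 2


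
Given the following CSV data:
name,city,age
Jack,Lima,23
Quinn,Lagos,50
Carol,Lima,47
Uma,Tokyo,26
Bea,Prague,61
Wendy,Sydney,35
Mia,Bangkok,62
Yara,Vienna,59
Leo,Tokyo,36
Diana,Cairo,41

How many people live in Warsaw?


Scanning city column for 'Warsaw':
Total matches: 0

ANSWER: 0


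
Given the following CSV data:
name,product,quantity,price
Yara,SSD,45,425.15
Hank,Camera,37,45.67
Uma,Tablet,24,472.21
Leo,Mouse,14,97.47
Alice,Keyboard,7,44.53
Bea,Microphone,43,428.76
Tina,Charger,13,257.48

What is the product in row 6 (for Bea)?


Row 6: Bea
Column 'product' = Microphone

ANSWER: Microphone


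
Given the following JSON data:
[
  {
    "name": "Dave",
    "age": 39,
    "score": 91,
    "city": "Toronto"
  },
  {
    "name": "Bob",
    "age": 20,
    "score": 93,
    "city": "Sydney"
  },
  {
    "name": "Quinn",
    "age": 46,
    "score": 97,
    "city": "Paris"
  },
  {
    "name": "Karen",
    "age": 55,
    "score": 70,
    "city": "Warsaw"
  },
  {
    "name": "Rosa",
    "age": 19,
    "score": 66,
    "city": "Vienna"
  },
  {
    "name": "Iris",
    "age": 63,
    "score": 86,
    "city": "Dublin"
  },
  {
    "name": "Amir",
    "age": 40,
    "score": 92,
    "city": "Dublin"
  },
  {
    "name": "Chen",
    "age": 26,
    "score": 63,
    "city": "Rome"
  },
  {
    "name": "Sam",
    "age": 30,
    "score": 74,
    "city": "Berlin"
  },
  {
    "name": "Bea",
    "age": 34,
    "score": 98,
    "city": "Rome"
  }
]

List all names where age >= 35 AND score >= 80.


Checking both conditions:
  Dave (age=39, score=91) -> YES
  Bob (age=20, score=93) -> no
  Quinn (age=46, score=97) -> YES
  Karen (age=55, score=70) -> no
  Rosa (age=19, score=66) -> no
  Iris (age=63, score=86) -> YES
  Amir (age=40, score=92) -> YES
  Chen (age=26, score=63) -> no
  Sam (age=30, score=74) -> no
  Bea (age=34, score=98) -> no


ANSWER: Dave, Quinn, Iris, Amir


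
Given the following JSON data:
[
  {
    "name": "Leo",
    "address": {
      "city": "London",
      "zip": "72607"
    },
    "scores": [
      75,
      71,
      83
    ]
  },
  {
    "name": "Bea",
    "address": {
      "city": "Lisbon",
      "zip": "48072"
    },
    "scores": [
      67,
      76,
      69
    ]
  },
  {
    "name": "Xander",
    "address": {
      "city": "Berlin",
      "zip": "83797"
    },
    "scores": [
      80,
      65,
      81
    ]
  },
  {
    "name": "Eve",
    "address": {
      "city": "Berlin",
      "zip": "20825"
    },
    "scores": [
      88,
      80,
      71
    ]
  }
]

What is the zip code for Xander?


Path: records[2].address.zip
Value: 83797

ANSWER: 83797


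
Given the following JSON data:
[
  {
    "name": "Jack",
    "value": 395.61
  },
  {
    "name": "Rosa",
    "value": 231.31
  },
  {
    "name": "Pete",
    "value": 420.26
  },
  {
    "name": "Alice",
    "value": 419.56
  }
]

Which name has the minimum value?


Comparing values:
  Jack: 395.61
  Rosa: 231.31
  Pete: 420.26
  Alice: 419.56
Minimum: Rosa (231.31)

ANSWER: Rosa


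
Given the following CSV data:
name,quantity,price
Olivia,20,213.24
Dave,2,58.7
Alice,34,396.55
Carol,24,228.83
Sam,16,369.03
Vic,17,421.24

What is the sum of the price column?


Values in 'price' column:
  Row 1: 213.24
  Row 2: 58.7
  Row 3: 396.55
  Row 4: 228.83
  Row 5: 369.03
  Row 6: 421.24
Sum = 213.24 + 58.7 + 396.55 + 228.83 + 369.03 + 421.24 = 1687.59

ANSWER: 1687.59
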